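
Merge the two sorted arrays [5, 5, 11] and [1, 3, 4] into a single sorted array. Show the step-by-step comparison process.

Merging process:

Compare 5 vs 1: take 1 from right. Merged: [1]
Compare 5 vs 3: take 3 from right. Merged: [1, 3]
Compare 5 vs 4: take 4 from right. Merged: [1, 3, 4]
Append remaining from left: [5, 5, 11]. Merged: [1, 3, 4, 5, 5, 11]

Final merged array: [1, 3, 4, 5, 5, 11]
Total comparisons: 3

The merged array is [1, 3, 4, 5, 5, 11], requiring 3 comparisons. The merge step runs in O(n) time where n is the total number of elements.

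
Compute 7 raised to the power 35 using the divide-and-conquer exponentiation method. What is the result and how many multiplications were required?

Computing 7^35 by squaring (build up from 7^1; each line after the first costs one multiplication):

7^1 = 7
7^2 = (7^1)^2 = 7^2 = 49
7^4 = (7^2)^2 = 49^2 = 2401
7^8 = (7^4)^2 = 2401^2 = 5764801
7^16 = (7^8)^2 = 5764801^2 = 33232930569601
7^17 = 7 * 7^16 = 7 * 33232930569601 = 232630513987207
7^34 = (7^17)^2 = 232630513987207^2 = 54116956037952111668959660849
7^35 = 7 * 7^34 = 7 * 54116956037952111668959660849 = 378818692265664781682717625943

Result: 378818692265664781682717625943
Multiplications needed: 7 (7 lines after 7^1)

7^35 = 378818692265664781682717625943. Using exponentiation by squaring, this requires 7 multiplications. The key idea: if the exponent is even, square the half-power; if odd, multiply by the base once.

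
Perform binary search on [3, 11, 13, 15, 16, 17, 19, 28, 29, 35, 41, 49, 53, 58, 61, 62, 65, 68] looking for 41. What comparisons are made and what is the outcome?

Binary search for 41 in [3, 11, 13, 15, 16, 17, 19, 28, 29, 35, 41, 49, 53, 58, 61, 62, 65, 68]:

lo=0, hi=17, mid=8, arr[mid]=29 -> 29 < 41, search right half
lo=9, hi=17, mid=13, arr[mid]=58 -> 58 > 41, search left half
lo=9, hi=12, mid=10, arr[mid]=41 -> Found target at index 10!

Binary search finds 41 at index 10 after 3 comparisons. The search repeatedly halves the search space by comparing with the middle element.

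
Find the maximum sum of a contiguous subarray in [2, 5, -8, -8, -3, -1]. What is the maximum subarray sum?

Using Kadane's algorithm on [2, 5, -8, -8, -3, -1]:

Scanning through the array:
Position 1 (value 5): max_ending_here = 7, max_so_far = 7
Position 2 (value -8): max_ending_here = -1, max_so_far = 7
Position 3 (value -8): max_ending_here = -8, max_so_far = 7
Position 4 (value -3): max_ending_here = -3, max_so_far = 7
Position 5 (value -1): max_ending_here = -1, max_so_far = 7

Maximum subarray: [2, 5]
Maximum sum: 7

The maximum subarray is [2, 5] with sum 7. This subarray runs from index 0 to index 1.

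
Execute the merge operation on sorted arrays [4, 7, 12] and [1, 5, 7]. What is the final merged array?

Merging process:

Compare 4 vs 1: take 1 from right. Merged: [1]
Compare 4 vs 5: take 4 from left. Merged: [1, 4]
Compare 7 vs 5: take 5 from right. Merged: [1, 4, 5]
Compare 7 vs 7: take 7 from left. Merged: [1, 4, 5, 7]
Compare 12 vs 7: take 7 from right. Merged: [1, 4, 5, 7, 7]
Append remaining from left: [12]. Merged: [1, 4, 5, 7, 7, 12]

Final merged array: [1, 4, 5, 7, 7, 12]
Total comparisons: 5

The merged array is [1, 4, 5, 7, 7, 12], requiring 5 comparisons. The merge step runs in O(n) time where n is the total number of elements.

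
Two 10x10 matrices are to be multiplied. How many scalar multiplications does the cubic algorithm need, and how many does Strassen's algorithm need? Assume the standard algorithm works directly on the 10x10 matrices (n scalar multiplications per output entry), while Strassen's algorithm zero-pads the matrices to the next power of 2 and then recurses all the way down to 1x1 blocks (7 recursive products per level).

Matrix multiplication for 10x10 matrices:

Strassen's algorithm requires power-of-2 dimensions. Pad 10x10 to 16x16 (next power of 2).

Standard algorithm: 10^3 = 1000 multiplications
Strassen's algorithm: 7^(log2(16)) = 7^4 = 2401 multiplications
Difference: 1000 - 2401 = -1401 (Strassen uses MORE here due to padding overhead — for small or just-over-power-of-2 n, padding can outweigh the per-level savings)

Standard: 1000 multiplications (10^3). Strassen: 2401 multiplications (7^4, after padding to 16x16). Strassen reduces 8 recursive multiplications to 7 at each level.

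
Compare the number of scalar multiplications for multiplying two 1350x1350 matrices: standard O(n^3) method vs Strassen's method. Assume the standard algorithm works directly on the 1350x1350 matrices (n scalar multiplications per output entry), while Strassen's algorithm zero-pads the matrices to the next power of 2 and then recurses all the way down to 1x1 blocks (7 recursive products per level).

Matrix multiplication for 1350x1350 matrices:

Strassen's algorithm requires power-of-2 dimensions. Pad 1350x1350 to 2048x2048 (next power of 2).

Standard algorithm: 1350^3 = 2460375000 multiplications
Strassen's algorithm: 7^(log2(2048)) = 7^11 = 1977326743 multiplications
Savings: 2460375000 - 1977326743 = 483048257 multiplications

Standard: 2460375000 multiplications (1350^3). Strassen: 1977326743 multiplications (7^11, after padding to 2048x2048). Strassen reduces 8 recursive multiplications to 7 at each level.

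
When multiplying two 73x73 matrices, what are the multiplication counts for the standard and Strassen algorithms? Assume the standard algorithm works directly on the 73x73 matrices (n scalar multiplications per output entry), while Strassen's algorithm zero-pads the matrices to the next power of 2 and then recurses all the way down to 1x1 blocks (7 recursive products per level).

Matrix multiplication for 73x73 matrices:

Strassen's algorithm requires power-of-2 dimensions. Pad 73x73 to 128x128 (next power of 2).

Standard algorithm: 73^3 = 389017 multiplications
Strassen's algorithm: 7^(log2(128)) = 7^7 = 823543 multiplications
Difference: 389017 - 823543 = -434526 (Strassen uses MORE here due to padding overhead — for small or just-over-power-of-2 n, padding can outweigh the per-level savings)

Standard: 389017 multiplications (73^3). Strassen: 823543 multiplications (7^7, after padding to 128x128). Strassen reduces 8 recursive multiplications to 7 at each level.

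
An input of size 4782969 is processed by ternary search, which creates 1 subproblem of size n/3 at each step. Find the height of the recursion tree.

For divide and conquer with division factor 3:

Problem sizes at each level:
Level 0: 4782969
Level 1: 1594323
Level 2: 531441
Level 3: 177147
Level 4: 59049
Level 5: 19683
Level 6: 6561
Level 7: 2187
Level 8: 729
Level 9: 243
Level 10: 81
Level 11: 27
Level 12: 9
Level 13: 3
Level 14: 1

The root is level 0 and the size-1 base case is level 14 (the tree spans levels 0 through 14, i.e. 15 levels counting the root), so the depth is the number of divisions: log_3(4782969) = 14

The recursion tree depth is log_3(4782969) = 14. At each level, the problem size is divided by 3, so it takes 14 divisions to reduce to a base case of size 1. The algorithm makes 1 recursive call at each level.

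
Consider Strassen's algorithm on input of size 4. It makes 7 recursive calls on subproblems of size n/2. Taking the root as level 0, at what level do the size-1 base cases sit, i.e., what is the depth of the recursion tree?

For divide and conquer with division factor 2:

Problem sizes at each level:
Level 0: 4
Level 1: 2
Level 2: 1

The root is level 0 and the size-1 base case is level 2 (the tree spans levels 0 through 2, i.e. 3 levels counting the root), so the depth is the number of divisions: log_2(4) = 2

The recursion tree depth is log_2(4) = 2. At each level, the problem size is divided by 2, so it takes 2 divisions to reduce to a base case of size 1. The algorithm makes 7 recursive calls at each level.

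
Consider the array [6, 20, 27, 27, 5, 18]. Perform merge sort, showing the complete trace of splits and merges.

Merge sort trace:

Split: [6, 20, 27, 27, 5, 18] -> [6, 20, 27] and [27, 5, 18]
  Split: [6, 20, 27] -> [6] and [20, 27]
    Split: [20, 27] -> [20] and [27]
    Merge: [20] + [27] -> [20, 27]
  Merge: [6] + [20, 27] -> [6, 20, 27]
  Split: [27, 5, 18] -> [27] and [5, 18]
    Split: [5, 18] -> [5] and [18]
    Merge: [5] + [18] -> [5, 18]
  Merge: [27] + [5, 18] -> [5, 18, 27]
Merge: [6, 20, 27] + [5, 18, 27] -> [5, 6, 18, 20, 27, 27]

Final sorted array: [5, 6, 18, 20, 27, 27]

The merge sort proceeds by recursively splitting the array and merging sorted halves.
After all merges, the sorted array is [5, 6, 18, 20, 27, 27].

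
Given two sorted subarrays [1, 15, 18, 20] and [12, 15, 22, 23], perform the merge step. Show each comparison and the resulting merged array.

Merging process:

Compare 1 vs 12: take 1 from left. Merged: [1]
Compare 15 vs 12: take 12 from right. Merged: [1, 12]
Compare 15 vs 15: take 15 from left. Merged: [1, 12, 15]
Compare 18 vs 15: take 15 from right. Merged: [1, 12, 15, 15]
Compare 18 vs 22: take 18 from left. Merged: [1, 12, 15, 15, 18]
Compare 20 vs 22: take 20 from left. Merged: [1, 12, 15, 15, 18, 20]
Append remaining from right: [22, 23]. Merged: [1, 12, 15, 15, 18, 20, 22, 23]

Final merged array: [1, 12, 15, 15, 18, 20, 22, 23]
Total comparisons: 6

The merged array is [1, 12, 15, 15, 18, 20, 22, 23], requiring 6 comparisons. The merge step runs in O(n) time where n is the total number of elements.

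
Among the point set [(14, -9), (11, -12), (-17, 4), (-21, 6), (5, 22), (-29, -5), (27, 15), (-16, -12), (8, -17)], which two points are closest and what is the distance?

Computing all pairwise distances among 9 points:

d((14, -9), (11, -12)) = 4.2426 <-- minimum
d((14, -9), (-17, 4)) = 33.6155
d((14, -9), (-21, 6)) = 38.0789
d((14, -9), (5, 22)) = 32.28
d((14, -9), (-29, -5)) = 43.1856
d((14, -9), (27, 15)) = 27.2947
d((14, -9), (-16, -12)) = 30.1496
d((14, -9), (8, -17)) = 10.0
d((11, -12), (-17, 4)) = 32.249
d((11, -12), (-21, 6)) = 36.7151
d((11, -12), (5, 22)) = 34.5254
d((11, -12), (-29, -5)) = 40.6079
d((11, -12), (27, 15)) = 31.3847
d((11, -12), (-16, -12)) = 27.0
d((11, -12), (8, -17)) = 5.831
d((-17, 4), (-21, 6)) = 4.4721
d((-17, 4), (5, 22)) = 28.4253
d((-17, 4), (-29, -5)) = 15.0
d((-17, 4), (27, 15)) = 45.3542
d((-17, 4), (-16, -12)) = 16.0312
d((-17, 4), (8, -17)) = 32.6497
d((-21, 6), (5, 22)) = 30.5287
d((-21, 6), (-29, -5)) = 13.6015
d((-21, 6), (27, 15)) = 48.8365
d((-21, 6), (-16, -12)) = 18.6815
d((-21, 6), (8, -17)) = 37.0135
d((5, 22), (-29, -5)) = 43.4166
d((5, 22), (27, 15)) = 23.0868
d((5, 22), (-16, -12)) = 39.9625
d((5, 22), (8, -17)) = 39.1152
d((-29, -5), (27, 15)) = 59.4643
d((-29, -5), (-16, -12)) = 14.7648
d((-29, -5), (8, -17)) = 38.8973
d((27, 15), (-16, -12)) = 50.774
d((27, 15), (8, -17)) = 37.2156
d((-16, -12), (8, -17)) = 24.5153

Closest pair: (14, -9) and (11, -12) with distance 4.2426

The closest pair is (14, -9) and (11, -12) with Euclidean distance 4.2426. For 9 points, brute-force pairwise comparison is shown above. For large n, the divide-and-conquer algorithm (sort by x, recurse on halves, check the dividing strip) achieves O(n log n).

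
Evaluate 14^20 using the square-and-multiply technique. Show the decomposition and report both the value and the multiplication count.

Computing 14^20 by squaring (build up from 14^1; each line after the first costs one multiplication):

14^1 = 14
14^2 = (14^1)^2 = 14^2 = 196
14^4 = (14^2)^2 = 196^2 = 38416
14^5 = 14 * 14^4 = 14 * 38416 = 537824
14^10 = (14^5)^2 = 537824^2 = 289254654976
14^20 = (14^10)^2 = 289254654976^2 = 83668255425284801560576

Result: 83668255425284801560576
Multiplications needed: 5 (5 lines after 14^1)

14^20 = 83668255425284801560576. Using exponentiation by squaring, this requires 5 multiplications. The key idea: if the exponent is even, square the half-power; if odd, multiply by the base once.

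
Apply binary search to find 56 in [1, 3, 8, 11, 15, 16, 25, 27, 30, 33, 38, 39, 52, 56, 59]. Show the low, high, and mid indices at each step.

Binary search for 56 in [1, 3, 8, 11, 15, 16, 25, 27, 30, 33, 38, 39, 52, 56, 59]:

lo=0, hi=14, mid=7, arr[mid]=27 -> 27 < 56, search right half
lo=8, hi=14, mid=11, arr[mid]=39 -> 39 < 56, search right half
lo=12, hi=14, mid=13, arr[mid]=56 -> Found target at index 13!

Binary search finds 56 at index 13 after 3 comparisons. The search repeatedly halves the search space by comparing with the middle element.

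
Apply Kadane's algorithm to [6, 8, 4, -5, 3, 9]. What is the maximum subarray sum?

Using Kadane's algorithm on [6, 8, 4, -5, 3, 9]:

Scanning through the array:
Position 1 (value 8): max_ending_here = 14, max_so_far = 14
Position 2 (value 4): max_ending_here = 18, max_so_far = 18
Position 3 (value -5): max_ending_here = 13, max_so_far = 18
Position 4 (value 3): max_ending_here = 16, max_so_far = 18
Position 5 (value 9): max_ending_here = 25, max_so_far = 25

Maximum subarray: [6, 8, 4, -5, 3, 9]
Maximum sum: 25

The maximum subarray is [6, 8, 4, -5, 3, 9] with sum 25. This subarray runs from index 0 to index 5.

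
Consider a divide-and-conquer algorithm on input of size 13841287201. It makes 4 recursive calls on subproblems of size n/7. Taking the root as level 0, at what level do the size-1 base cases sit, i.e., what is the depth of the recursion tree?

For divide and conquer with division factor 7:

Problem sizes at each level:
Level 0: 13841287201
Level 1: 1977326743
Level 2: 282475249
Level 3: 40353607
Level 4: 5764801
Level 5: 823543
Level 6: 117649
Level 7: 16807
Level 8: 2401
Level 9: 343
Level 10: 49
Level 11: 7
Level 12: 1

The root is level 0 and the size-1 base case is level 12 (the tree spans levels 0 through 12, i.e. 13 levels counting the root), so the depth is the number of divisions: log_7(13841287201) = 12

The recursion tree depth is log_7(13841287201) = 12. At each level, the problem size is divided by 7, so it takes 12 divisions to reduce to a base case of size 1. The algorithm makes 4 recursive calls at each level.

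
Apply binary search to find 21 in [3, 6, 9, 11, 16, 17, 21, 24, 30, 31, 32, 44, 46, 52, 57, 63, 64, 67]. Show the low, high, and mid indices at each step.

Binary search for 21 in [3, 6, 9, 11, 16, 17, 21, 24, 30, 31, 32, 44, 46, 52, 57, 63, 64, 67]:

lo=0, hi=17, mid=8, arr[mid]=30 -> 30 > 21, search left half
lo=0, hi=7, mid=3, arr[mid]=11 -> 11 < 21, search right half
lo=4, hi=7, mid=5, arr[mid]=17 -> 17 < 21, search right half
lo=6, hi=7, mid=6, arr[mid]=21 -> Found target at index 6!

Binary search finds 21 at index 6 after 4 comparisons. The search repeatedly halves the search space by comparing with the middle element.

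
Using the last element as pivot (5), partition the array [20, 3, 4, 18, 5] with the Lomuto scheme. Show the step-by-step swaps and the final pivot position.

Lomuto partition with pivot = 5:

Initial array: [20, 3, 4, 18, 5]

arr[0]=20 > 5: no swap
arr[1]=3 <= 5: swap with position 0, array becomes [3, 20, 4, 18, 5]
arr[2]=4 <= 5: swap with position 1, array becomes [3, 4, 20, 18, 5]
arr[3]=18 > 5: no swap

Place pivot at position 2: [3, 4, 5, 18, 20]
Pivot position: 2

After partitioning with pivot 5, the array becomes [3, 4, 5, 18, 20]. The pivot is placed at index 2. All elements to the left of the pivot are <= 5, and all elements to the right are > 5.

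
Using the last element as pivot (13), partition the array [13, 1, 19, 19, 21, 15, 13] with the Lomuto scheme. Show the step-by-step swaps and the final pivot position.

Lomuto partition with pivot = 13:

Initial array: [13, 1, 19, 19, 21, 15, 13]

arr[0]=13 <= 13: swap with position 0, array becomes [13, 1, 19, 19, 21, 15, 13]
arr[1]=1 <= 13: swap with position 1, array becomes [13, 1, 19, 19, 21, 15, 13]
arr[2]=19 > 13: no swap
arr[3]=19 > 13: no swap
arr[4]=21 > 13: no swap
arr[5]=15 > 13: no swap

Place pivot at position 2: [13, 1, 13, 19, 21, 15, 19]
Pivot position: 2

After partitioning with pivot 13, the array becomes [13, 1, 13, 19, 21, 15, 19]. The pivot is placed at index 2. All elements to the left of the pivot are <= 13, and all elements to the right are > 13.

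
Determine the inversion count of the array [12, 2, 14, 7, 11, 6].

Finding inversions in [12, 2, 14, 7, 11, 6]:

(0, 1): arr[0]=12 > arr[1]=2
(0, 3): arr[0]=12 > arr[3]=7
(0, 4): arr[0]=12 > arr[4]=11
(0, 5): arr[0]=12 > arr[5]=6
(2, 3): arr[2]=14 > arr[3]=7
(2, 4): arr[2]=14 > arr[4]=11
(2, 5): arr[2]=14 > arr[5]=6
(3, 5): arr[3]=7 > arr[5]=6
(4, 5): arr[4]=11 > arr[5]=6

Total inversions: 9

The array has 9 inversion(s): (0,1), (0,3), (0,4), (0,5), (2,3), (2,4), (2,5), (3,5), (4,5). Each pair (i,j) satisfies i < j and arr[i] > arr[j].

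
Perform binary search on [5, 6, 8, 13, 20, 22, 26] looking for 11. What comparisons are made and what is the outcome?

Binary search for 11 in [5, 6, 8, 13, 20, 22, 26]:

lo=0, hi=6, mid=3, arr[mid]=13 -> 13 > 11, search left half
lo=0, hi=2, mid=1, arr[mid]=6 -> 6 < 11, search right half
lo=2, hi=2, mid=2, arr[mid]=8 -> 8 < 11, search right half
lo=3 > hi=2, target 11 not found

Binary search determines that 11 is not in the array after 3 comparisons. The search space was exhausted without finding the target.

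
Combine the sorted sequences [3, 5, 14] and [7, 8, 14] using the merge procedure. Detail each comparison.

Merging process:

Compare 3 vs 7: take 3 from left. Merged: [3]
Compare 5 vs 7: take 5 from left. Merged: [3, 5]
Compare 14 vs 7: take 7 from right. Merged: [3, 5, 7]
Compare 14 vs 8: take 8 from right. Merged: [3, 5, 7, 8]
Compare 14 vs 14: take 14 from left. Merged: [3, 5, 7, 8, 14]
Append remaining from right: [14]. Merged: [3, 5, 7, 8, 14, 14]

Final merged array: [3, 5, 7, 8, 14, 14]
Total comparisons: 5

The merged array is [3, 5, 7, 8, 14, 14], requiring 5 comparisons. The merge step runs in O(n) time where n is the total number of elements.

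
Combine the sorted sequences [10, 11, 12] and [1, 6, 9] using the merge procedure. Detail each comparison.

Merging process:

Compare 10 vs 1: take 1 from right. Merged: [1]
Compare 10 vs 6: take 6 from right. Merged: [1, 6]
Compare 10 vs 9: take 9 from right. Merged: [1, 6, 9]
Append remaining from left: [10, 11, 12]. Merged: [1, 6, 9, 10, 11, 12]

Final merged array: [1, 6, 9, 10, 11, 12]
Total comparisons: 3

The merged array is [1, 6, 9, 10, 11, 12], requiring 3 comparisons. The merge step runs in O(n) time where n is the total number of elements.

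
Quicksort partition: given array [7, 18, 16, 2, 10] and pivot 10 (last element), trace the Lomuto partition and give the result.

Lomuto partition with pivot = 10:

Initial array: [7, 18, 16, 2, 10]

arr[0]=7 <= 10: swap with position 0, array becomes [7, 18, 16, 2, 10]
arr[1]=18 > 10: no swap
arr[2]=16 > 10: no swap
arr[3]=2 <= 10: swap with position 1, array becomes [7, 2, 16, 18, 10]

Place pivot at position 2: [7, 2, 10, 18, 16]
Pivot position: 2

After partitioning with pivot 10, the array becomes [7, 2, 10, 18, 16]. The pivot is placed at index 2. All elements to the left of the pivot are <= 10, and all elements to the right are > 10.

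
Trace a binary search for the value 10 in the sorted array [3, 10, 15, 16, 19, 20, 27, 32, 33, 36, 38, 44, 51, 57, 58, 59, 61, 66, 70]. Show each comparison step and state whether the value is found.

Binary search for 10 in [3, 10, 15, 16, 19, 20, 27, 32, 33, 36, 38, 44, 51, 57, 58, 59, 61, 66, 70]:

lo=0, hi=18, mid=9, arr[mid]=36 -> 36 > 10, search left half
lo=0, hi=8, mid=4, arr[mid]=19 -> 19 > 10, search left half
lo=0, hi=3, mid=1, arr[mid]=10 -> Found target at index 1!

Binary search finds 10 at index 1 after 3 comparisons. The search repeatedly halves the search space by comparing with the middle element.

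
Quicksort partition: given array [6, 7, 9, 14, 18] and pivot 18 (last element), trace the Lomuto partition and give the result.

Lomuto partition with pivot = 18:

Initial array: [6, 7, 9, 14, 18]

arr[0]=6 <= 18: swap with position 0, array becomes [6, 7, 9, 14, 18]
arr[1]=7 <= 18: swap with position 1, array becomes [6, 7, 9, 14, 18]
arr[2]=9 <= 18: swap with position 2, array becomes [6, 7, 9, 14, 18]
arr[3]=14 <= 18: swap with position 3, array becomes [6, 7, 9, 14, 18]

Place pivot at position 4: [6, 7, 9, 14, 18]
Pivot position: 4

After partitioning with pivot 18, the array becomes [6, 7, 9, 14, 18]. The pivot is placed at index 4. All elements to the left of the pivot are <= 18, and all elements to the right are > 18.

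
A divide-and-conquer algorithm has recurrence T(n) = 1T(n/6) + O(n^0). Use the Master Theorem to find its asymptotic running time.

Master Theorem for T(n) = 1T(n/6) + O(n^0):

a = 1, b = 6, c = 0
log_b(a) = log_6(1) = 0.0000

Case 2: c = 0 = log_6(1) = 0.0000
T(n) = O(n^0 log n) = O(log n)

For T(n) = 1T(n/6) + O(n^0): log_6(1) = 0.0000. This is Case 2 of the Master Theorem (c = log_b(a), equal work at all levels), giving O(log n).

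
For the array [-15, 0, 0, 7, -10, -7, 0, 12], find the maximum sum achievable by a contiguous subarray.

Using Kadane's algorithm on [-15, 0, 0, 7, -10, -7, 0, 12]:

Scanning through the array:
Position 1 (value 0): max_ending_here = 0, max_so_far = 0
Position 2 (value 0): max_ending_here = 0, max_so_far = 0
Position 3 (value 7): max_ending_here = 7, max_so_far = 7
Position 4 (value -10): max_ending_here = -3, max_so_far = 7
Position 5 (value -7): max_ending_here = -7, max_so_far = 7
Position 6 (value 0): max_ending_here = 0, max_so_far = 7
Position 7 (value 12): max_ending_here = 12, max_so_far = 12

Maximum subarray: [0, 12]
Maximum sum: 12

The maximum subarray is [0, 12] with sum 12. This subarray runs from index 6 to index 7.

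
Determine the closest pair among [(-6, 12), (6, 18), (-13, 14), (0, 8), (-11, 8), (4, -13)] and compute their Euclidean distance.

Computing all pairwise distances among 6 points:

d((-6, 12), (6, 18)) = 13.4164
d((-6, 12), (-13, 14)) = 7.2801
d((-6, 12), (0, 8)) = 7.2111
d((-6, 12), (-11, 8)) = 6.4031
d((-6, 12), (4, -13)) = 26.9258
d((6, 18), (-13, 14)) = 19.4165
d((6, 18), (0, 8)) = 11.6619
d((6, 18), (-11, 8)) = 19.7231
d((6, 18), (4, -13)) = 31.0644
d((-13, 14), (0, 8)) = 14.3178
d((-13, 14), (-11, 8)) = 6.3246 <-- minimum
d((-13, 14), (4, -13)) = 31.9061
d((0, 8), (-11, 8)) = 11.0
d((0, 8), (4, -13)) = 21.3776
d((-11, 8), (4, -13)) = 25.807

Closest pair: (-13, 14) and (-11, 8) with distance 6.3246

The closest pair is (-13, 14) and (-11, 8) with Euclidean distance 6.3246. For 6 points, brute-force pairwise comparison is shown above. For large n, the divide-and-conquer algorithm (sort by x, recurse on halves, check the dividing strip) achieves O(n log n).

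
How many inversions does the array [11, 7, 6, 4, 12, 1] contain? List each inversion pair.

Finding inversions in [11, 7, 6, 4, 12, 1]:

(0, 1): arr[0]=11 > arr[1]=7
(0, 2): arr[0]=11 > arr[2]=6
(0, 3): arr[0]=11 > arr[3]=4
(0, 5): arr[0]=11 > arr[5]=1
(1, 2): arr[1]=7 > arr[2]=6
(1, 3): arr[1]=7 > arr[3]=4
(1, 5): arr[1]=7 > arr[5]=1
(2, 3): arr[2]=6 > arr[3]=4
(2, 5): arr[2]=6 > arr[5]=1
(3, 5): arr[3]=4 > arr[5]=1
(4, 5): arr[4]=12 > arr[5]=1

Total inversions: 11

The array has 11 inversion(s): (0,1), (0,2), (0,3), (0,5), (1,2), (1,3), (1,5), (2,3), (2,5), (3,5), (4,5). Each pair (i,j) satisfies i < j and arr[i] > arr[j].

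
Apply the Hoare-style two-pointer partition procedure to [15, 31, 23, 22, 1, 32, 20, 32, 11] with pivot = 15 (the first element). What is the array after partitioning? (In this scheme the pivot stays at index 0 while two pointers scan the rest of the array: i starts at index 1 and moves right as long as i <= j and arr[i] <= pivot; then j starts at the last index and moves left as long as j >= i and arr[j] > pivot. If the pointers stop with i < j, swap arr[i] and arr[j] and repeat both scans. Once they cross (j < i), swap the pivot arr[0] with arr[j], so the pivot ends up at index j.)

Hoare-style two-pointer partition with pivot = 15:

Initial array: [15, 31, 23, 22, 1, 32, 20, 32, 11]

Pointers start at i = 1, j = 8.
i stops at index 1 (arr[1]=31 > 15), j stops at index 8 (arr[8]=11 <= 15): swap arr[1] and arr[8], array becomes [15, 11, 23, 22, 1, 32, 20, 32, 31]
i stops at index 2 (arr[2]=23 > 15), j stops at index 4 (arr[4]=1 <= 15): swap arr[2] and arr[4], array becomes [15, 11, 1, 22, 23, 32, 20, 32, 31]
i ends at 3, j ends at 2: the pointers have crossed (j < i), so scanning stops.

Swap pivot arr[0] with arr[2] to place pivot at position 2: [1, 11, 15, 22, 23, 32, 20, 32, 31]
Pivot position: 2

After partitioning with pivot 15, the array becomes [1, 11, 15, 22, 23, 32, 20, 32, 31]. The pivot is placed at index 2. All elements to the left of the pivot are <= 15, and all elements to the right are > 15.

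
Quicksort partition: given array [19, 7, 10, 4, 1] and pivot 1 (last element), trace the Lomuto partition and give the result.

Lomuto partition with pivot = 1:

Initial array: [19, 7, 10, 4, 1]

arr[0]=19 > 1: no swap
arr[1]=7 > 1: no swap
arr[2]=10 > 1: no swap
arr[3]=4 > 1: no swap

Place pivot at position 0: [1, 7, 10, 4, 19]
Pivot position: 0

After partitioning with pivot 1, the array becomes [1, 7, 10, 4, 19]. The pivot is placed at index 0. All elements to the left of the pivot are <= 1, and all elements to the right are > 1.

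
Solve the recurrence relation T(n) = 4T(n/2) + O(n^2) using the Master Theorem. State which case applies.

Master Theorem for T(n) = 4T(n/2) + O(n^2):

a = 4, b = 2, c = 2
log_b(a) = log_2(4) = 2.0000

Case 2: c = 2 = log_2(4) = 2.0000
T(n) = O(n^2 log n) = O(n^2 log n)

For T(n) = 4T(n/2) + O(n^2): log_2(4) = 2.0000. This is Case 2 of the Master Theorem (c = log_b(a), equal work at all levels), giving O(n^2 log n).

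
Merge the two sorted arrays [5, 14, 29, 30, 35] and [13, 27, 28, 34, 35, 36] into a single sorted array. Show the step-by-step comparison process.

Merging process:

Compare 5 vs 13: take 5 from left. Merged: [5]
Compare 14 vs 13: take 13 from right. Merged: [5, 13]
Compare 14 vs 27: take 14 from left. Merged: [5, 13, 14]
Compare 29 vs 27: take 27 from right. Merged: [5, 13, 14, 27]
Compare 29 vs 28: take 28 from right. Merged: [5, 13, 14, 27, 28]
Compare 29 vs 34: take 29 from left. Merged: [5, 13, 14, 27, 28, 29]
Compare 30 vs 34: take 30 from left. Merged: [5, 13, 14, 27, 28, 29, 30]
Compare 35 vs 34: take 34 from right. Merged: [5, 13, 14, 27, 28, 29, 30, 34]
Compare 35 vs 35: take 35 from left. Merged: [5, 13, 14, 27, 28, 29, 30, 34, 35]
Append remaining from right: [35, 36]. Merged: [5, 13, 14, 27, 28, 29, 30, 34, 35, 35, 36]

Final merged array: [5, 13, 14, 27, 28, 29, 30, 34, 35, 35, 36]
Total comparisons: 9

The merged array is [5, 13, 14, 27, 28, 29, 30, 34, 35, 35, 36], requiring 9 comparisons. The merge step runs in O(n) time where n is the total number of elements.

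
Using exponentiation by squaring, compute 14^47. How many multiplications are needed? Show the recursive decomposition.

Computing 14^47 by squaring (build up from 14^1; each line after the first costs one multiplication):

14^1 = 14
14^2 = (14^1)^2 = 14^2 = 196
14^4 = (14^2)^2 = 196^2 = 38416
14^5 = 14 * 14^4 = 14 * 38416 = 537824
14^10 = (14^5)^2 = 537824^2 = 289254654976
14^11 = 14 * 14^10 = 14 * 289254654976 = 4049565169664
14^22 = (14^11)^2 = 4049565169664^2 = 16398978063355821105872896
14^23 = 14 * 14^22 = 14 * 16398978063355821105872896 = 229585692886981495482220544
14^46 = (14^23)^2 = 229585692886981495482220544^2 = 52709590378395385649697127909589319306203213055655936
14^47 = 14 * 14^46 = 14 * 52709590378395385649697127909589319306203213055655936 = 737934265297535399095759790734250470286844982779183104

Result: 737934265297535399095759790734250470286844982779183104
Multiplications needed: 9 (9 lines after 14^1)

14^47 = 737934265297535399095759790734250470286844982779183104. Using exponentiation by squaring, this requires 9 multiplications. The key idea: if the exponent is even, square the half-power; if odd, multiply by the base once.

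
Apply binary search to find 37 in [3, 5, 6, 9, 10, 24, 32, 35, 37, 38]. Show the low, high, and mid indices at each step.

Binary search for 37 in [3, 5, 6, 9, 10, 24, 32, 35, 37, 38]:

lo=0, hi=9, mid=4, arr[mid]=10 -> 10 < 37, search right half
lo=5, hi=9, mid=7, arr[mid]=35 -> 35 < 37, search right half
lo=8, hi=9, mid=8, arr[mid]=37 -> Found target at index 8!

Binary search finds 37 at index 8 after 3 comparisons. The search repeatedly halves the search space by comparing with the middle element.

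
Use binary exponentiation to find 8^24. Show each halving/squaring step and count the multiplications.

Computing 8^24 by squaring (build up from 8^1; each line after the first costs one multiplication):

8^1 = 8
8^2 = (8^1)^2 = 8^2 = 64
8^3 = 8 * 8^2 = 8 * 64 = 512
8^6 = (8^3)^2 = 512^2 = 262144
8^12 = (8^6)^2 = 262144^2 = 68719476736
8^24 = (8^12)^2 = 68719476736^2 = 4722366482869645213696

Result: 4722366482869645213696
Multiplications needed: 5 (5 lines after 8^1)

8^24 = 4722366482869645213696. Using exponentiation by squaring, this requires 5 multiplications. The key idea: if the exponent is even, square the half-power; if odd, multiply by the base once.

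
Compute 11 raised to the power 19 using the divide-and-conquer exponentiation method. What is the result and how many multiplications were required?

Computing 11^19 by squaring (build up from 11^1; each line after the first costs one multiplication):

11^1 = 11
11^2 = (11^1)^2 = 11^2 = 121
11^4 = (11^2)^2 = 121^2 = 14641
11^8 = (11^4)^2 = 14641^2 = 214358881
11^9 = 11 * 11^8 = 11 * 214358881 = 2357947691
11^18 = (11^9)^2 = 2357947691^2 = 5559917313492231481
11^19 = 11 * 11^18 = 11 * 5559917313492231481 = 61159090448414546291

Result: 61159090448414546291
Multiplications needed: 6 (6 lines after 11^1)

11^19 = 61159090448414546291. Using exponentiation by squaring, this requires 6 multiplications. The key idea: if the exponent is even, square the half-power; if odd, multiply by the base once.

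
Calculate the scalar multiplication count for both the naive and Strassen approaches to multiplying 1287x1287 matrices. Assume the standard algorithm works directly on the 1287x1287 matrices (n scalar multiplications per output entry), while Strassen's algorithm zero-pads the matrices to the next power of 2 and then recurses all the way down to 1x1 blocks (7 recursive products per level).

Matrix multiplication for 1287x1287 matrices:

Strassen's algorithm requires power-of-2 dimensions. Pad 1287x1287 to 2048x2048 (next power of 2).

Standard algorithm: 1287^3 = 2131746903 multiplications
Strassen's algorithm: 7^(log2(2048)) = 7^11 = 1977326743 multiplications
Savings: 2131746903 - 1977326743 = 154420160 multiplications

Standard: 2131746903 multiplications (1287^3). Strassen: 1977326743 multiplications (7^11, after padding to 2048x2048). Strassen reduces 8 recursive multiplications to 7 at each level.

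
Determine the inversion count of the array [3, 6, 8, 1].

Finding inversions in [3, 6, 8, 1]:

(0, 3): arr[0]=3 > arr[3]=1
(1, 3): arr[1]=6 > arr[3]=1
(2, 3): arr[2]=8 > arr[3]=1

Total inversions: 3

The array has 3 inversion(s): (0,3), (1,3), (2,3). Each pair (i,j) satisfies i < j and arr[i] > arr[j].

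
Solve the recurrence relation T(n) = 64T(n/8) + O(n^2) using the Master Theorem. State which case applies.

Master Theorem for T(n) = 64T(n/8) + O(n^2):

a = 64, b = 8, c = 2
log_b(a) = log_8(64) = 2.0000

Case 2: c = 2 = log_8(64) = 2.0000
T(n) = O(n^2 log n) = O(n^2 log n)

For T(n) = 64T(n/8) + O(n^2): log_8(64) = 2.0000. This is Case 2 of the Master Theorem (c = log_b(a), equal work at all levels), giving O(n^2 log n).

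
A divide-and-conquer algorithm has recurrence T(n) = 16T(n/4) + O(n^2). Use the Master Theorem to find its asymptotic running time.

Master Theorem for T(n) = 16T(n/4) + O(n^2):

a = 16, b = 4, c = 2
log_b(a) = log_4(16) = 2.0000

Case 2: c = 2 = log_4(16) = 2.0000
T(n) = O(n^2 log n) = O(n^2 log n)

For T(n) = 16T(n/4) + O(n^2): log_4(16) = 2.0000. This is Case 2 of the Master Theorem (c = log_b(a), equal work at all levels), giving O(n^2 log n).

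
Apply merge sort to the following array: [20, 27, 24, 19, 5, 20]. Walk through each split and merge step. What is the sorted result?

Merge sort trace:

Split: [20, 27, 24, 19, 5, 20] -> [20, 27, 24] and [19, 5, 20]
  Split: [20, 27, 24] -> [20] and [27, 24]
    Split: [27, 24] -> [27] and [24]
    Merge: [27] + [24] -> [24, 27]
  Merge: [20] + [24, 27] -> [20, 24, 27]
  Split: [19, 5, 20] -> [19] and [5, 20]
    Split: [5, 20] -> [5] and [20]
    Merge: [5] + [20] -> [5, 20]
  Merge: [19] + [5, 20] -> [5, 19, 20]
Merge: [20, 24, 27] + [5, 19, 20] -> [5, 19, 20, 20, 24, 27]

Final sorted array: [5, 19, 20, 20, 24, 27]

The merge sort proceeds by recursively splitting the array and merging sorted halves.
After all merges, the sorted array is [5, 19, 20, 20, 24, 27].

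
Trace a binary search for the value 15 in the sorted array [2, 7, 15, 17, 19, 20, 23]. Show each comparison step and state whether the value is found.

Binary search for 15 in [2, 7, 15, 17, 19, 20, 23]:

lo=0, hi=6, mid=3, arr[mid]=17 -> 17 > 15, search left half
lo=0, hi=2, mid=1, arr[mid]=7 -> 7 < 15, search right half
lo=2, hi=2, mid=2, arr[mid]=15 -> Found target at index 2!

Binary search finds 15 at index 2 after 3 comparisons. The search repeatedly halves the search space by comparing with the middle element.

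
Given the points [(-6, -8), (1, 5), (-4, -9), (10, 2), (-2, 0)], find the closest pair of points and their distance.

Computing all pairwise distances among 5 points:

d((-6, -8), (1, 5)) = 14.7648
d((-6, -8), (-4, -9)) = 2.2361 <-- minimum
d((-6, -8), (10, 2)) = 18.868
d((-6, -8), (-2, 0)) = 8.9443
d((1, 5), (-4, -9)) = 14.8661
d((1, 5), (10, 2)) = 9.4868
d((1, 5), (-2, 0)) = 5.831
d((-4, -9), (10, 2)) = 17.8045
d((-4, -9), (-2, 0)) = 9.2195
d((10, 2), (-2, 0)) = 12.1655

Closest pair: (-6, -8) and (-4, -9) with distance 2.2361

The closest pair is (-6, -8) and (-4, -9) with Euclidean distance 2.2361. For 5 points, brute-force pairwise comparison is shown above. For large n, the divide-and-conquer algorithm (sort by x, recurse on halves, check the dividing strip) achieves O(n log n).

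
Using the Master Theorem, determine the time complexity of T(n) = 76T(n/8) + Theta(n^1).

Master Theorem for T(n) = 76T(n/8) + O(n^1):

a = 76, b = 8, c = 1
log_b(a) = log_8(76) = 2.0826

Case 1: c = 1 < log_8(76) = 2.0826
T(n) = O(n^(log_8 76))

For T(n) = 76T(n/8) + O(n^1): log_8(76) = 2.0826. This is Case 1 of the Master Theorem (c < log_b(a), work dominated by leaves), giving O(n^(log_8 76)).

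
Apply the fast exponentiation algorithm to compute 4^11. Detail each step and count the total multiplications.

Computing 4^11 by squaring (build up from 4^1; each line after the first costs one multiplication):

4^1 = 4
4^2 = (4^1)^2 = 4^2 = 16
4^4 = (4^2)^2 = 16^2 = 256
4^5 = 4 * 4^4 = 4 * 256 = 1024
4^10 = (4^5)^2 = 1024^2 = 1048576
4^11 = 4 * 4^10 = 4 * 1048576 = 4194304

Result: 4194304
Multiplications needed: 5 (5 lines after 4^1)

4^11 = 4194304. Using exponentiation by squaring, this requires 5 multiplications. The key idea: if the exponent is even, square the half-power; if odd, multiply by the base once.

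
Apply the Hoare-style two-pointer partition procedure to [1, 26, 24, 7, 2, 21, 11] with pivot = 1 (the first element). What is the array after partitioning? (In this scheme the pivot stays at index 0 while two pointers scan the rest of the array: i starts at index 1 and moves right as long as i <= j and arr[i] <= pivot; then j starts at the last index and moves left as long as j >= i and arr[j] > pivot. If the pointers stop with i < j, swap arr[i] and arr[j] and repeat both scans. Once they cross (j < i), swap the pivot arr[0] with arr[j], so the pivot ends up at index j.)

Hoare-style two-pointer partition with pivot = 1:

Initial array: [1, 26, 24, 7, 2, 21, 11]

Pointers start at i = 1, j = 6.
i ends at 1, j ends at 0: the pointers have crossed (j < i), so scanning stops.

j = 0, so swapping arr[0] with arr[j] leaves the pivot at position 0: [1, 26, 24, 7, 2, 21, 11]
Pivot position: 0

After partitioning with pivot 1, the array becomes [1, 26, 24, 7, 2, 21, 11]. The pivot is placed at index 0. All elements to the left of the pivot are <= 1, and all elements to the right are > 1.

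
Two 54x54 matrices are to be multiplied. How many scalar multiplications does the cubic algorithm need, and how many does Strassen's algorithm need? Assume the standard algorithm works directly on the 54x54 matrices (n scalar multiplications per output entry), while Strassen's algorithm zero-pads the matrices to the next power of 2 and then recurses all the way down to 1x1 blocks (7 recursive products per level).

Matrix multiplication for 54x54 matrices:

Strassen's algorithm requires power-of-2 dimensions. Pad 54x54 to 64x64 (next power of 2).

Standard algorithm: 54^3 = 157464 multiplications
Strassen's algorithm: 7^(log2(64)) = 7^6 = 117649 multiplications
Savings: 157464 - 117649 = 39815 multiplications

Standard: 157464 multiplications (54^3). Strassen: 117649 multiplications (7^6, after padding to 64x64). Strassen reduces 8 recursive multiplications to 7 at each level.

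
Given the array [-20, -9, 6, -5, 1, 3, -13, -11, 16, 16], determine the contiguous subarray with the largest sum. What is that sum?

Using Kadane's algorithm on [-20, -9, 6, -5, 1, 3, -13, -11, 16, 16]:

Scanning through the array:
Position 1 (value -9): max_ending_here = -9, max_so_far = -9
Position 2 (value 6): max_ending_here = 6, max_so_far = 6
Position 3 (value -5): max_ending_here = 1, max_so_far = 6
Position 4 (value 1): max_ending_here = 2, max_so_far = 6
Position 5 (value 3): max_ending_here = 5, max_so_far = 6
Position 6 (value -13): max_ending_here = -8, max_so_far = 6
Position 7 (value -11): max_ending_here = -11, max_so_far = 6
Position 8 (value 16): max_ending_here = 16, max_so_far = 16
Position 9 (value 16): max_ending_here = 32, max_so_far = 32

Maximum subarray: [16, 16]
Maximum sum: 32

The maximum subarray is [16, 16] with sum 32. This subarray runs from index 8 to index 9.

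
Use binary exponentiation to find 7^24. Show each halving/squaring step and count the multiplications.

Computing 7^24 by squaring (build up from 7^1; each line after the first costs one multiplication):

7^1 = 7
7^2 = (7^1)^2 = 7^2 = 49
7^3 = 7 * 7^2 = 7 * 49 = 343
7^6 = (7^3)^2 = 343^2 = 117649
7^12 = (7^6)^2 = 117649^2 = 13841287201
7^24 = (7^12)^2 = 13841287201^2 = 191581231380566414401

Result: 191581231380566414401
Multiplications needed: 5 (5 lines after 7^1)

7^24 = 191581231380566414401. Using exponentiation by squaring, this requires 5 multiplications. The key idea: if the exponent is even, square the half-power; if odd, multiply by the base once.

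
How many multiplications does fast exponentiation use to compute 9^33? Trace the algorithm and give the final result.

Computing 9^33 by squaring (build up from 9^1; each line after the first costs one multiplication):

9^1 = 9
9^2 = (9^1)^2 = 9^2 = 81
9^4 = (9^2)^2 = 81^2 = 6561
9^8 = (9^4)^2 = 6561^2 = 43046721
9^16 = (9^8)^2 = 43046721^2 = 1853020188851841
9^32 = (9^16)^2 = 1853020188851841^2 = 3433683820292512484657849089281
9^33 = 9 * 9^32 = 9 * 3433683820292512484657849089281 = 30903154382632612361920641803529

Result: 30903154382632612361920641803529
Multiplications needed: 6 (6 lines after 9^1)

9^33 = 30903154382632612361920641803529. Using exponentiation by squaring, this requires 6 multiplications. The key idea: if the exponent is even, square the half-power; if odd, multiply by the base once.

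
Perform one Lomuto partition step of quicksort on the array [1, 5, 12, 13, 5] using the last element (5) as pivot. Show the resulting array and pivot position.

Lomuto partition with pivot = 5:

Initial array: [1, 5, 12, 13, 5]

arr[0]=1 <= 5: swap with position 0, array becomes [1, 5, 12, 13, 5]
arr[1]=5 <= 5: swap with position 1, array becomes [1, 5, 12, 13, 5]
arr[2]=12 > 5: no swap
arr[3]=13 > 5: no swap

Place pivot at position 2: [1, 5, 5, 13, 12]
Pivot position: 2

After partitioning with pivot 5, the array becomes [1, 5, 5, 13, 12]. The pivot is placed at index 2. All elements to the left of the pivot are <= 5, and all elements to the right are > 5.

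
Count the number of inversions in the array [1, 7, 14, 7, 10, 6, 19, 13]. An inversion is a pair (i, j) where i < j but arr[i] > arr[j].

Finding inversions in [1, 7, 14, 7, 10, 6, 19, 13]:

(1, 5): arr[1]=7 > arr[5]=6
(2, 3): arr[2]=14 > arr[3]=7
(2, 4): arr[2]=14 > arr[4]=10
(2, 5): arr[2]=14 > arr[5]=6
(2, 7): arr[2]=14 > arr[7]=13
(3, 5): arr[3]=7 > arr[5]=6
(4, 5): arr[4]=10 > arr[5]=6
(6, 7): arr[6]=19 > arr[7]=13

Total inversions: 8

The array has 8 inversion(s): (1,5), (2,3), (2,4), (2,5), (2,7), (3,5), (4,5), (6,7). Each pair (i,j) satisfies i < j and arr[i] > arr[j].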